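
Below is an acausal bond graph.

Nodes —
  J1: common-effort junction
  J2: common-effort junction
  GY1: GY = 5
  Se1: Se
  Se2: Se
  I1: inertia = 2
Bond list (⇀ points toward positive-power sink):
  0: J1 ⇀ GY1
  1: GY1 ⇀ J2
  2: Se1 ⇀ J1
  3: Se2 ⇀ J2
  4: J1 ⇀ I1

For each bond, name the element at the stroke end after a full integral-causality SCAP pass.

b2 |J1  (Se1: effort source, stroke at far end)
b3 |J2  (Se2 fixes effort; stroke away)
b0 |GY1  (J1: bond 2 brought effort, rest push out)
b4 |I1  (common-e at J1 fixed by 2)
b1 |GY1  (common-e at J2 fixed by 3)

#0 stroke→GY1
#1 stroke→GY1
#2 stroke→J1
#3 stroke→J2
#4 stroke→I1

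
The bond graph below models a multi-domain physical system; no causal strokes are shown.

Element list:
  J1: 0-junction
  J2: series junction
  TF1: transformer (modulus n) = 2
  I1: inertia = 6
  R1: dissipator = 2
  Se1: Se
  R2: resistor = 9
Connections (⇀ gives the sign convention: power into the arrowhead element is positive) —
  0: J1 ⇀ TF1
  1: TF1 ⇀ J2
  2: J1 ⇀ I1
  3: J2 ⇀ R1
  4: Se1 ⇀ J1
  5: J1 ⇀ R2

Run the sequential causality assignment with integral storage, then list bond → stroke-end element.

b0 stroke→TF1
b1 stroke→J2
b2 stroke→I1
b3 stroke→R1
b4 stroke→J1
b5 stroke→R2

β4 →J1  (Se1 fixes effort; stroke away)
β0 →TF1  (J1 effort already set via bond 4)
β2 →I1  (0-jn J1 has e-setter on 4)
β5 →R2  (J1 effort already set via bond 4)
β1 →J2  (TF1: transformer flips bond 0)
β3 →R1  (J2 needs exactly one f-in)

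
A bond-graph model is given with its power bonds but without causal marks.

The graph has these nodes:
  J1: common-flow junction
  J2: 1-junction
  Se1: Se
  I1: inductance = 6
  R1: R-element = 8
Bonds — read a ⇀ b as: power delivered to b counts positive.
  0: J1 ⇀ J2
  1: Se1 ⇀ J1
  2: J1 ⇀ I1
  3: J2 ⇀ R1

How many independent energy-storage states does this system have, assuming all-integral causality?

1  (I1 all integral)

#1 →J1  (Se1 (Se) sets effort on bond)
#2 →I1  (I1 integral (f out))
#0 →J1  (J1: bond 2 brought flow, rest push out)
#3 →J2  (J2 flow already set via bond 0)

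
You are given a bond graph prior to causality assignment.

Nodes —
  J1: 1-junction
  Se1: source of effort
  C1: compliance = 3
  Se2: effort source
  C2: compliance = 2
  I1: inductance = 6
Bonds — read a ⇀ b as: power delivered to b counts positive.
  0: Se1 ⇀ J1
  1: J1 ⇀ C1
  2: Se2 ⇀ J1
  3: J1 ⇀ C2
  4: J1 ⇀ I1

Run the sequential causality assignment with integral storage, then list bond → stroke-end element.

bond 0 |J1
bond 1 |J1
bond 2 |J1
bond 3 |J1
bond 4 |I1

β0 stroke at J1  (Se1: effort source, stroke at far end)
β2 stroke at J1  (Se2 fixes effort; stroke away)
β1 stroke at J1  (C1 integral (e out))
β3 stroke at J1  (C2: C, integral causality)
β4 stroke at I1  (closing 1-jn rule on J1)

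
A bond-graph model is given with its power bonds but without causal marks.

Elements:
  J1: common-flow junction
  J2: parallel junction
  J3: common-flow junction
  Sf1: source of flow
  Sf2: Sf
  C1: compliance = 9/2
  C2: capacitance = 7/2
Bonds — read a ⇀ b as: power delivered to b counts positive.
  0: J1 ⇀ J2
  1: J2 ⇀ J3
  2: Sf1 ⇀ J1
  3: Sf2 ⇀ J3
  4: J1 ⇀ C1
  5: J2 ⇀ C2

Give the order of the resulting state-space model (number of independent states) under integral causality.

#2 →Sf1  (source Sf1 imposes f)
#3 →Sf2  (Sf2 fixes flow; stroke at Sf2)
#0 →J1  (J1 flow already set via bond 2)
#4 →J1  (1-jn J1 has f-setter on 2)
#1 →J3  (1-jn J3 has f-setter on 3)
#5 →J2  (J2 needs exactly one e-in)

2  (C1, C2 all integral)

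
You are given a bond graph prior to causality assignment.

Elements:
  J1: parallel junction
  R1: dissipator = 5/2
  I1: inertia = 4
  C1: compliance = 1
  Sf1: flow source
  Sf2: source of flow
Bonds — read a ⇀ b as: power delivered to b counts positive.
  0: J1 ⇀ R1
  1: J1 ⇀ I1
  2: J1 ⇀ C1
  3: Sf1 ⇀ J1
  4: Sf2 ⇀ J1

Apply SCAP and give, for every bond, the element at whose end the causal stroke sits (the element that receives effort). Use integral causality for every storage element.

bond 0 stroke→R1
bond 1 stroke→I1
bond 2 stroke→J1
bond 3 stroke→Sf1
bond 4 stroke→Sf2

b3 →Sf1  (Sf1 (Sf) sets flow on bond)
b4 →Sf2  (source Sf2 imposes f)
b1 →I1  (I1 integral (f out))
b2 →J1  (C1 integral (e out))
b0 →R1  (0-jn J1 has e-setter on 2)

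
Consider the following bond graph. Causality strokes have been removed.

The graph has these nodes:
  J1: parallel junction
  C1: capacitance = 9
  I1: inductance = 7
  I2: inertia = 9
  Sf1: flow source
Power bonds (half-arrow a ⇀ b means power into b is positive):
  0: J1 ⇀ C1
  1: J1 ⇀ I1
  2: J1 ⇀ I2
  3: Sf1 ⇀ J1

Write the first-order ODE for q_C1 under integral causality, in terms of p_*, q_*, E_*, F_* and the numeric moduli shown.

#3 stroke at Sf1  (Sf1 fixes flow; stroke at Sf1)
#0 stroke at J1  (C1: C, integral causality)
#1 stroke at I1  (J1: bond 0 brought effort, rest push out)
#2 stroke at I2  (common-e at J1 fixed by 0)

dq_C1/dt = F_Sf1 - p_I1/7 - p_I2/9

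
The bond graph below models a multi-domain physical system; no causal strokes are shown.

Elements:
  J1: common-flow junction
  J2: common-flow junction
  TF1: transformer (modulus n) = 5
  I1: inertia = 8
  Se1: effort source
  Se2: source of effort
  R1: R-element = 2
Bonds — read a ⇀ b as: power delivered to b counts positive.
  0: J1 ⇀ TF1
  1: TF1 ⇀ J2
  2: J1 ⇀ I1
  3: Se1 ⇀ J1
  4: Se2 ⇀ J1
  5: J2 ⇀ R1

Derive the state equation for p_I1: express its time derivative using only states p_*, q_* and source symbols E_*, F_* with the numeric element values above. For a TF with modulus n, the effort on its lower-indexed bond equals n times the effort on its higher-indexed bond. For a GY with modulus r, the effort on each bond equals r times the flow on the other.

b3 |J1  (Se1 fixes effort; stroke away)
b4 |J1  (source Se2 imposes e)
b2 |I1  (I1 integral (f out))
b0 |J1  (J1: bond 2 brought flow, rest push out)
b1 |TF1  (TF1 one-in-one-out from 0)
b5 |J2  (1-jn J2 has f-setter on 1)

dp_I1/dt = E_Se1 + E_Se2 - 25*p_I1/4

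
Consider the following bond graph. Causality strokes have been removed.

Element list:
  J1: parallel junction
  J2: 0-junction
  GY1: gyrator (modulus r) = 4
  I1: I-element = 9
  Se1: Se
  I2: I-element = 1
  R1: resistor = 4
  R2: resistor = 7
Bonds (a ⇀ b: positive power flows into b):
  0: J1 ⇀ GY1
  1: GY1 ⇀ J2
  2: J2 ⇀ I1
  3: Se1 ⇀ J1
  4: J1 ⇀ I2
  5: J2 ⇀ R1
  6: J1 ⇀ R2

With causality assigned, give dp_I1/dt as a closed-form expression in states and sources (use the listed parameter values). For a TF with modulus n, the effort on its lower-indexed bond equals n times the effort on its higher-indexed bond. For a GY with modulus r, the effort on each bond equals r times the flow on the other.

#3 stroke at J1  (Se1 fixes effort; stroke away)
#0 stroke at GY1  (0-jn J1 has e-setter on 3)
#4 stroke at I2  (J1 effort already set via bond 3)
#6 stroke at R2  (J1: bond 3 brought effort, rest push out)
#1 stroke at GY1  (through GY1, causality inverts; strokes same side of GY1)
#2 stroke at I1  (I1 outputs flow p/I1)
#5 stroke at J2  (closing 0-jn rule on J2)

dp_I1/dt = E_Se1 - 4*p_I1/9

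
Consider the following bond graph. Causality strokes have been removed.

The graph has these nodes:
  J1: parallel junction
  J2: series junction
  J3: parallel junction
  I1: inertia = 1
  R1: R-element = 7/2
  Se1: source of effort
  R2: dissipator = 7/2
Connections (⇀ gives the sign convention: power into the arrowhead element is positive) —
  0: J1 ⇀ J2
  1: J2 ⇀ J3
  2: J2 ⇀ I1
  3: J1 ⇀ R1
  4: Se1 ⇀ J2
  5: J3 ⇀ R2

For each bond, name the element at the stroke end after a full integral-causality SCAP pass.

#0 |J2
#1 |J2
#2 |I1
#3 |J1
#4 |J2
#5 |J3

#4 →J2  (Se1 (Se) sets effort on bond)
#2 →I1  (prefer integral on I1)
#0 →J2  (1-jn J2 has f-setter on 2)
#1 →J2  (common-f at J2 fixed by 2)
#5 →J3  (J3: last free bond brings effort in)
#3 →J1  (only one effort-in slot at J1)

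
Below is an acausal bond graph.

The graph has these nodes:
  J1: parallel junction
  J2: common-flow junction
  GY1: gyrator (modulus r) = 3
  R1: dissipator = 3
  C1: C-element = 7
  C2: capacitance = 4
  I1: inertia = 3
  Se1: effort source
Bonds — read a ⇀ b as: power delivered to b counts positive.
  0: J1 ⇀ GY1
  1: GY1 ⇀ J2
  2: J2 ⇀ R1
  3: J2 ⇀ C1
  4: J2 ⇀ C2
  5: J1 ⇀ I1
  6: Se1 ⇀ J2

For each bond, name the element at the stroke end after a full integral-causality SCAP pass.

#6 stroke→J2  (source Se1 imposes e)
#3 stroke→J2  (prefer integral on C1)
#4 stroke→J2  (C2 integral (e out))
#5 stroke→I1  (I1: I, integral causality)
#0 stroke→J1  (J1: last free bond brings effort in)
#1 stroke→J2  (GY1: gyrator matches bond 0)
#2 stroke→R1  (J2 needs exactly one f-in)

#0 |J1
#1 |J2
#2 |R1
#3 |J2
#4 |J2
#5 |I1
#6 |J2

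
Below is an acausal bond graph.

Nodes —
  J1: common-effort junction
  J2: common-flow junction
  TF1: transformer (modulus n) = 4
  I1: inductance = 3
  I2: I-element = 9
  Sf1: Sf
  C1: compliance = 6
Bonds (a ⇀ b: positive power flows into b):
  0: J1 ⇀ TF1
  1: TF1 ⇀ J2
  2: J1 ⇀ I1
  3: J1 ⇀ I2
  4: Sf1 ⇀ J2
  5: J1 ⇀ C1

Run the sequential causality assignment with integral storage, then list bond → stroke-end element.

#0 stroke→TF1
#1 stroke→J2
#2 stroke→I1
#3 stroke→I2
#4 stroke→Sf1
#5 stroke→J1

#4 stroke→Sf1  (source Sf1 imposes f)
#1 stroke→J2  (J2: bond 4 brought flow, rest push out)
#0 stroke→TF1  (through TF1, causality passes straight; one stroke at TF1)
#2 stroke→I1  (I1: I, integral causality)
#3 stroke→I2  (prefer integral on I2)
#5 stroke→J1  (only one effort-in slot at J1)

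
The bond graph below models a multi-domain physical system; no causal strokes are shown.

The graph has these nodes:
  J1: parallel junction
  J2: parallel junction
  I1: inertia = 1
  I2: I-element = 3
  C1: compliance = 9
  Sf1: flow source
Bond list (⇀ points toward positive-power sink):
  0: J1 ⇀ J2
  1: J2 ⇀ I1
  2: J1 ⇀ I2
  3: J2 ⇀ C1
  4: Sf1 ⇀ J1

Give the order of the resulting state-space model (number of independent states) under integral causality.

β4 stroke at Sf1  (Sf1 (Sf) sets flow on bond)
β1 stroke at I1  (I1: I, integral causality)
β2 stroke at I2  (I2 integral (f out))
β0 stroke at J1  (J1: last free bond brings effort in)
β3 stroke at J2  (J2: last free bond brings effort in)

3  (C1, I1, I2 all integral)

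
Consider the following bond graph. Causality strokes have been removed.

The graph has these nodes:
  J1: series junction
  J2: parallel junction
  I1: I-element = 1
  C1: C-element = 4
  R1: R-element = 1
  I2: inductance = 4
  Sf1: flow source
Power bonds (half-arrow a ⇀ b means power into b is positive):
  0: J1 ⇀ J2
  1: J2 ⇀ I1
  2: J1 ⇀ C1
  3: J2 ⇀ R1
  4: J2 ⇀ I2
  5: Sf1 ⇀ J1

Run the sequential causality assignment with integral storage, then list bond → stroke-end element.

#5 |Sf1  (source Sf1 imposes f)
#0 |J1  (1-jn J1 has f-setter on 5)
#2 |J1  (J1 flow already set via bond 5)
#1 |I1  (I1 integral (f out))
#4 |I2  (prefer integral on I2)
#3 |J2  (J2: last free bond brings effort in)

#0 stroke at J1
#1 stroke at I1
#2 stroke at J1
#3 stroke at J2
#4 stroke at I2
#5 stroke at Sf1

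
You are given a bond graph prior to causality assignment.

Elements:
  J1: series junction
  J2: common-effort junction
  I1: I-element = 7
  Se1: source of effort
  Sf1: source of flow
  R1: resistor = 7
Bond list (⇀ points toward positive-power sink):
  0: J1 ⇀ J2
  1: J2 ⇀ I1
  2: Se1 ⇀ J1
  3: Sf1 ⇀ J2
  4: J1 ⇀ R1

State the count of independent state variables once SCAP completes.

#2 stroke at J1  (Se1: effort source, stroke at far end)
#3 stroke at Sf1  (source Sf1 imposes f)
#1 stroke at I1  (I1 outputs flow p/I1)
#0 stroke at J2  (J2: last free bond brings effort in)
#4 stroke at J1  (1-jn J1 has f-setter on 0)

1  (I1 all integral)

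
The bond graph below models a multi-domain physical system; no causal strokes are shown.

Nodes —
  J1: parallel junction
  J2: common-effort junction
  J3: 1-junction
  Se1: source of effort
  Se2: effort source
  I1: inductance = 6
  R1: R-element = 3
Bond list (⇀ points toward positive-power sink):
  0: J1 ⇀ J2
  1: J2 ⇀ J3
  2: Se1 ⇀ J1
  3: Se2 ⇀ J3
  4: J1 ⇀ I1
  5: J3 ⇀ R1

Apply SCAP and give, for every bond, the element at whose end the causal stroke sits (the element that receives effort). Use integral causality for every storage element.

β2 |J1  (Se1: effort source, stroke at far end)
β3 |J3  (source Se2 imposes e)
β0 |J2  (0-jn J1 has e-setter on 2)
β4 |I1  (0-jn J1 has e-setter on 2)
β1 |J3  (common-e at J2 fixed by 0)
β5 |R1  (J3: last free bond brings flow in)

b0 stroke→J2
b1 stroke→J3
b2 stroke→J1
b3 stroke→J3
b4 stroke→I1
b5 stroke→R1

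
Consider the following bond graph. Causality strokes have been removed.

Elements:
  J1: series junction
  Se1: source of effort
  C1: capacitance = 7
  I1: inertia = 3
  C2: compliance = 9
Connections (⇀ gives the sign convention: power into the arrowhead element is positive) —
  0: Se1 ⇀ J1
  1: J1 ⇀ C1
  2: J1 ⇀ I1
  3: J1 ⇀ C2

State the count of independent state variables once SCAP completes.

β0 →J1  (Se1 (Se) sets effort on bond)
β1 →J1  (C1 outputs effort q/C1)
β2 →I1  (prefer integral on I1)
β3 →J1  (common-f at J1 fixed by 2)

3  (C1, C2, I1 all integral)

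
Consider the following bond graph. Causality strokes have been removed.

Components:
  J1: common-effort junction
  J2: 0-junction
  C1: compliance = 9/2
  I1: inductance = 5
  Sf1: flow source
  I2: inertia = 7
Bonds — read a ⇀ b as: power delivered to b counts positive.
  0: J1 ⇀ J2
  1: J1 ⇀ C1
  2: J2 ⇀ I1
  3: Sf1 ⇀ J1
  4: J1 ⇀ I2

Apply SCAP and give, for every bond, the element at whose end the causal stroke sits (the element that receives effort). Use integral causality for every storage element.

#3 →Sf1  (Sf1 (Sf) sets flow on bond)
#1 →J1  (C1: C, integral causality)
#0 →J2  (J1: bond 1 brought effort, rest push out)
#4 →I2  (J1: bond 1 brought effort, rest push out)
#2 →I1  (0-jn J2 has e-setter on 0)

#0 →J2
#1 →J1
#2 →I1
#3 →Sf1
#4 →I2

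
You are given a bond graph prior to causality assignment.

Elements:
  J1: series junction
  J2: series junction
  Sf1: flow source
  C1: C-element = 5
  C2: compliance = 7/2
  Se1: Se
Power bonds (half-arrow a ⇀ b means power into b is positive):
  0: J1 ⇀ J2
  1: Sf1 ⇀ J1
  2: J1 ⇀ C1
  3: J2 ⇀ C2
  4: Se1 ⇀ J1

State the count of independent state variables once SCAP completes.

2  (C1, C2 all integral)

bond 1 |Sf1  (Sf1: flow source, stroke at near end)
bond 4 |J1  (source Se1 imposes e)
bond 0 |J1  (1-jn J1 has f-setter on 1)
bond 2 |J1  (1-jn J1 has f-setter on 1)
bond 3 |J2  (1-jn J2 has f-setter on 0)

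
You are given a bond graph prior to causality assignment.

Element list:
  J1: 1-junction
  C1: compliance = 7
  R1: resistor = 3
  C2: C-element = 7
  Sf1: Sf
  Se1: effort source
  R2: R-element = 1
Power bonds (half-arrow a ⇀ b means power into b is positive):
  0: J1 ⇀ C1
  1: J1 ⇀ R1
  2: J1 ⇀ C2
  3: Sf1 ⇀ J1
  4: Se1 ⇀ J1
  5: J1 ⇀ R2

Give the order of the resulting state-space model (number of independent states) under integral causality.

2  (C1, C2 all integral)

b3 |Sf1  (source Sf1 imposes f)
b4 |J1  (source Se1 imposes e)
b0 |J1  (1-jn J1 has f-setter on 3)
b1 |J1  (J1 flow already set via bond 3)
b2 |J1  (common-f at J1 fixed by 3)
b5 |J1  (1-jn J1 has f-setter on 3)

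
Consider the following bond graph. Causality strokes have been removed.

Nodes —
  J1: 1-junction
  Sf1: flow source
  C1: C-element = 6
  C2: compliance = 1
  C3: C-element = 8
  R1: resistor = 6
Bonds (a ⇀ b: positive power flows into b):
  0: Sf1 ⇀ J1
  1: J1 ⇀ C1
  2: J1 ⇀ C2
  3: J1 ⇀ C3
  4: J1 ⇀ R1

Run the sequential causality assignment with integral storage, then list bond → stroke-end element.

β0 stroke at Sf1  (source Sf1 imposes f)
β1 stroke at J1  (J1 flow already set via bond 0)
β2 stroke at J1  (common-f at J1 fixed by 0)
β3 stroke at J1  (common-f at J1 fixed by 0)
β4 stroke at J1  (common-f at J1 fixed by 0)

bond 0 stroke at Sf1
bond 1 stroke at J1
bond 2 stroke at J1
bond 3 stroke at J1
bond 4 stroke at J1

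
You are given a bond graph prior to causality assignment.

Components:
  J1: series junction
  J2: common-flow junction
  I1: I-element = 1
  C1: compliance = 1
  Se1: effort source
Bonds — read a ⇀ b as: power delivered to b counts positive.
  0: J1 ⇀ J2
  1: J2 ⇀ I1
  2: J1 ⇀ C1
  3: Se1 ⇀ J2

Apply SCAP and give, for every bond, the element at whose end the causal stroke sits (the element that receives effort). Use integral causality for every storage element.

b0 |J2
b1 |I1
b2 |J1
b3 |J2

b3 →J2  (Se1 fixes effort; stroke away)
b1 →I1  (prefer integral on I1)
b0 →J2  (1-jn J2 has f-setter on 1)
b2 →J1  (1-jn J1 has f-setter on 0)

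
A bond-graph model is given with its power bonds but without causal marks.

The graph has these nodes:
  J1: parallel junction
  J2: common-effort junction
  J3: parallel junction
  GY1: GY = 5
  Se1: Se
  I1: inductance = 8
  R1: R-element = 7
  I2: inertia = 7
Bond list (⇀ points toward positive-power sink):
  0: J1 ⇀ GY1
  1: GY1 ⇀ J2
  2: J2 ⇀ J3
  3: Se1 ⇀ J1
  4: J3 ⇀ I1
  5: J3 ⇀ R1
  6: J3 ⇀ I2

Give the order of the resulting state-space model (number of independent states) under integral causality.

2  (I1, I2 all integral)

β3 stroke→J1  (Se1 (Se) sets effort on bond)
β0 stroke→GY1  (J1 effort already set via bond 3)
β1 stroke→GY1  (GY1 both-in/both-out from 0)
β2 stroke→J2  (only one effort-in slot at J2)
β4 stroke→I1  (I1 outputs flow p/I1)
β6 stroke→I2  (I2 integral (f out))
β5 stroke→J3  (J3: last free bond brings effort in)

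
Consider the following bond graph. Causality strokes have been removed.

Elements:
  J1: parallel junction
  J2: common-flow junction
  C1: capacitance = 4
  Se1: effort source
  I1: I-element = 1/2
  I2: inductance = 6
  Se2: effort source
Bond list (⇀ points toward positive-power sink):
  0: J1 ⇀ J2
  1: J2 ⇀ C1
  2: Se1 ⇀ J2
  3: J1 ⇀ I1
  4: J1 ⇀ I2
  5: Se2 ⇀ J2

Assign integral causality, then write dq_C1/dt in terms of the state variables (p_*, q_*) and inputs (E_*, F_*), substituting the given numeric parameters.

dq_C1/dt = -2*p_I1 - p_I2/6

#2 stroke→J2  (Se1 fixes effort; stroke away)
#5 stroke→J2  (Se2: effort source, stroke at far end)
#1 stroke→J2  (C1 integral (e out))
#0 stroke→J1  (closing 1-jn rule on J2)
#3 stroke→I1  (common-e at J1 fixed by 0)
#4 stroke→I2  (J1 effort already set via bond 0)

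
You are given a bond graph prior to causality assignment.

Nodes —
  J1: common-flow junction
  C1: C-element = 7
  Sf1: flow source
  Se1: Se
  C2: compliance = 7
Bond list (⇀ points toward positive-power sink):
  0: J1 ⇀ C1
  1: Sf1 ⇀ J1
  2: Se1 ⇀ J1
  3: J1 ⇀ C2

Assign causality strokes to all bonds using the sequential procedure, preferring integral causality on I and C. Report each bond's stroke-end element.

β0 →J1
β1 →Sf1
β2 →J1
β3 →J1

bond 1 stroke at Sf1  (Sf1: flow source, stroke at near end)
bond 2 stroke at J1  (Se1 (Se) sets effort on bond)
bond 0 stroke at J1  (common-f at J1 fixed by 1)
bond 3 stroke at J1  (J1: bond 1 brought flow, rest push out)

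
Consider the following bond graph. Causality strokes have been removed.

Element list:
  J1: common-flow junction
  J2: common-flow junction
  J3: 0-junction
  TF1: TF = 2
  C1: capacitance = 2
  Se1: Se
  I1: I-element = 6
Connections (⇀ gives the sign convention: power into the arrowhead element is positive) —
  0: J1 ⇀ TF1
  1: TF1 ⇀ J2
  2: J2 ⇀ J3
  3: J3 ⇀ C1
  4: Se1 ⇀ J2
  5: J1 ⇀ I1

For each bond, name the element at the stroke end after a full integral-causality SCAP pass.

β0 |J1
β1 |TF1
β2 |J2
β3 |J3
β4 |J2
β5 |I1

b4 →J2  (Se1 (Se) sets effort on bond)
b3 →J3  (C1: C, integral causality)
b2 →J2  (J3 effort already set via bond 3)
b1 →TF1  (J2 needs exactly one f-in)
b0 →J1  (TF1: transformer flips bond 1)
b5 →I1  (closing 1-jn rule on J1)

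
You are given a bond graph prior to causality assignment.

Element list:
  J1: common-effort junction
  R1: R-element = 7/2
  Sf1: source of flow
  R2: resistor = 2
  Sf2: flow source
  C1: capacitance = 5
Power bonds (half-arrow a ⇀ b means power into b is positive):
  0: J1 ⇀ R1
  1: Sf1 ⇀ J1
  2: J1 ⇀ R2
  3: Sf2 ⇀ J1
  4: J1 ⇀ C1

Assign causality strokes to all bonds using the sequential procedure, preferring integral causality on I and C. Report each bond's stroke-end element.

#0 stroke→R1
#1 stroke→Sf1
#2 stroke→R2
#3 stroke→Sf2
#4 stroke→J1

#1 →Sf1  (Sf1 (Sf) sets flow on bond)
#3 →Sf2  (Sf2 fixes flow; stroke at Sf2)
#4 →J1  (C1 outputs effort q/C1)
#0 →R1  (J1 effort already set via bond 4)
#2 →R2  (J1: bond 4 brought effort, rest push out)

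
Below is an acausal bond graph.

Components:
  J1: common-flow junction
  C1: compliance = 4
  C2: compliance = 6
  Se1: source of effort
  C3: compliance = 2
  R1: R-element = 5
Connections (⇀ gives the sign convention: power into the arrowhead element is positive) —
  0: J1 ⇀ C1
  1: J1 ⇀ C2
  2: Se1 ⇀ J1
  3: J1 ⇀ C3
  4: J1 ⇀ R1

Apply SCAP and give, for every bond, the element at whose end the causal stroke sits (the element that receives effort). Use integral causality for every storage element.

b2 stroke→J1  (Se1 (Se) sets effort on bond)
b0 stroke→J1  (prefer integral on C1)
b1 stroke→J1  (C2 outputs effort q/C2)
b3 stroke→J1  (prefer integral on C3)
b4 stroke→R1  (only one flow-in slot at J1)

#0 |J1
#1 |J1
#2 |J1
#3 |J1
#4 |R1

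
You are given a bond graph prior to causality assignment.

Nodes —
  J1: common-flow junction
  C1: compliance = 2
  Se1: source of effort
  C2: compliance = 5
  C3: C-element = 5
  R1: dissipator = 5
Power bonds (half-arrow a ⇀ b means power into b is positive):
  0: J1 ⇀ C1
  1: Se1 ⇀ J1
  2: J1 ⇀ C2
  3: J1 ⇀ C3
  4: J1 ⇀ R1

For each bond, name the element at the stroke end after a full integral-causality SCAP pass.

bond 1 →J1  (Se1: effort source, stroke at far end)
bond 0 →J1  (C1 outputs effort q/C1)
bond 2 →J1  (C2: C, integral causality)
bond 3 →J1  (C3 integral (e out))
bond 4 →R1  (J1 needs exactly one f-in)

bond 0 →J1
bond 1 →J1
bond 2 →J1
bond 3 →J1
bond 4 →R1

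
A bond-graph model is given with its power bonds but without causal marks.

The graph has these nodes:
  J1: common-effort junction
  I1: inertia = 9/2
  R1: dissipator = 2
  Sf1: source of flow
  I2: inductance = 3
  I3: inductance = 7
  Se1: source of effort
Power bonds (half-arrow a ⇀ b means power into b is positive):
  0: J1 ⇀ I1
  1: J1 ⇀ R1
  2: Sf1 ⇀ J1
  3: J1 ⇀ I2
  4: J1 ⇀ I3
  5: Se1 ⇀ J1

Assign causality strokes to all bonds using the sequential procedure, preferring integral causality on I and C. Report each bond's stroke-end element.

#0 |I1
#1 |R1
#2 |Sf1
#3 |I2
#4 |I3
#5 |J1

b2 stroke→Sf1  (Sf1 fixes flow; stroke at Sf1)
b5 stroke→J1  (Se1 (Se) sets effort on bond)
b0 stroke→I1  (0-jn J1 has e-setter on 5)
b1 stroke→R1  (common-e at J1 fixed by 5)
b3 stroke→I2  (0-jn J1 has e-setter on 5)
b4 stroke→I3  (J1: bond 5 brought effort, rest push out)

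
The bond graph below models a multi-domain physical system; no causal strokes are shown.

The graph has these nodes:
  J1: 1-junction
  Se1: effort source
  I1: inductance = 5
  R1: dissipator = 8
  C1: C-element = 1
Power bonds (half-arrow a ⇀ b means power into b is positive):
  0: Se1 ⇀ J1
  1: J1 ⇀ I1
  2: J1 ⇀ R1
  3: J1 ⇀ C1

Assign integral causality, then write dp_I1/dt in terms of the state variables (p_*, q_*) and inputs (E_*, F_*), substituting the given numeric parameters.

#0 →J1  (Se1: effort source, stroke at far end)
#1 →I1  (I1 outputs flow p/I1)
#2 →J1  (1-jn J1 has f-setter on 1)
#3 →J1  (1-jn J1 has f-setter on 1)

dp_I1/dt = E_Se1 - 8*p_I1/5 - q_C1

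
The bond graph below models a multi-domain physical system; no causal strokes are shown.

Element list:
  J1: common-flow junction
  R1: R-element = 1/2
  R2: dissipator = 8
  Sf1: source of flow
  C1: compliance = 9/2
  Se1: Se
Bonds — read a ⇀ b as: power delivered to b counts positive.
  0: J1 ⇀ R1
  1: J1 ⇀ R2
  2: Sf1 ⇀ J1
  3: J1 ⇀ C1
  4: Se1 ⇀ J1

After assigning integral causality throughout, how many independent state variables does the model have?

β2 stroke→Sf1  (source Sf1 imposes f)
β4 stroke→J1  (Se1 fixes effort; stroke away)
β0 stroke→J1  (J1 flow already set via bond 2)
β1 stroke→J1  (J1: bond 2 brought flow, rest push out)
β3 stroke→J1  (J1: bond 2 brought flow, rest push out)

1  (C1 all integral)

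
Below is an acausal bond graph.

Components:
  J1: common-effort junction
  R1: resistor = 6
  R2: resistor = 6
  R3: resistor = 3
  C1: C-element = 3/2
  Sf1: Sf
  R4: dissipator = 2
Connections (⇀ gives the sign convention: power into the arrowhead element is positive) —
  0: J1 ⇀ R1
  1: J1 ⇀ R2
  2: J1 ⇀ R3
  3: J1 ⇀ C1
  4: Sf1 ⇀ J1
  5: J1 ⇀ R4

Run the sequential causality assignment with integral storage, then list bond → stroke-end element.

#4 stroke at Sf1  (Sf1: flow source, stroke at near end)
#3 stroke at J1  (C1 outputs effort q/C1)
#0 stroke at R1  (common-e at J1 fixed by 3)
#1 stroke at R2  (J1 effort already set via bond 3)
#2 stroke at R3  (J1 effort already set via bond 3)
#5 stroke at R4  (0-jn J1 has e-setter on 3)

β0 stroke→R1
β1 stroke→R2
β2 stroke→R3
β3 stroke→J1
β4 stroke→Sf1
β5 stroke→R4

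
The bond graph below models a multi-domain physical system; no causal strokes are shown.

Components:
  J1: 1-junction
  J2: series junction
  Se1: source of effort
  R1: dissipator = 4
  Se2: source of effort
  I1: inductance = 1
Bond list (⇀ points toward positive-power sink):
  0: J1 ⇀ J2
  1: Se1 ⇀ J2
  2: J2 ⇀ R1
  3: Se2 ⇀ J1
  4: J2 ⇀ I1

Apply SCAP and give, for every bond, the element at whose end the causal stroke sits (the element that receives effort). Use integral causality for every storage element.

#1 →J2  (Se1 (Se) sets effort on bond)
#3 →J1  (source Se2 imposes e)
#0 →J2  (closing 1-jn rule on J1)
#4 →I1  (I1 integral (f out))
#2 →J2  (common-f at J2 fixed by 4)

b0 →J2
b1 →J2
b2 →J2
b3 →J1
b4 →I1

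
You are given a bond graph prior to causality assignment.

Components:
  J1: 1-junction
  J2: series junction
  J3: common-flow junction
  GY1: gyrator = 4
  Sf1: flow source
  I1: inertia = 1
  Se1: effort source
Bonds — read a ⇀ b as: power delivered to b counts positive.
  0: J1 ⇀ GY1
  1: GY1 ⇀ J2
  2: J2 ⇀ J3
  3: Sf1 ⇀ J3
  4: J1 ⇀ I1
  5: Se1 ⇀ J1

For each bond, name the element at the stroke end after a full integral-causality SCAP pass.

β3 stroke at Sf1  (Sf1: flow source, stroke at near end)
β5 stroke at J1  (Se1: effort source, stroke at far end)
β2 stroke at J3  (J3: bond 3 brought flow, rest push out)
β1 stroke at J2  (1-jn J2 has f-setter on 2)
β0 stroke at J1  (through GY1, causality inverts; strokes same side of GY1)
β4 stroke at I1  (J1 needs exactly one f-in)

β0 stroke at J1
β1 stroke at J2
β2 stroke at J3
β3 stroke at Sf1
β4 stroke at I1
β5 stroke at J1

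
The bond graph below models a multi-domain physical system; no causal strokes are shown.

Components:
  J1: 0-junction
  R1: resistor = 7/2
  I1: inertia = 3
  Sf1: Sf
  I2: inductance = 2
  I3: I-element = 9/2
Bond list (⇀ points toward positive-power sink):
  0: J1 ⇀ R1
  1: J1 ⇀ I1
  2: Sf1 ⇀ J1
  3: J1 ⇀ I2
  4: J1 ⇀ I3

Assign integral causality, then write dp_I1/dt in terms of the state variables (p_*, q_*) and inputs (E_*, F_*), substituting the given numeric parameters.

dp_I1/dt = 7*F_Sf1/2 - 7*p_I1/6 - 7*p_I2/4 - 7*p_I3/9

β2 stroke→Sf1  (Sf1: flow source, stroke at near end)
β1 stroke→I1  (I1: I, integral causality)
β3 stroke→I2  (I2 integral (f out))
β4 stroke→I3  (I3 integral (f out))
β0 stroke→J1  (J1: last free bond brings effort in)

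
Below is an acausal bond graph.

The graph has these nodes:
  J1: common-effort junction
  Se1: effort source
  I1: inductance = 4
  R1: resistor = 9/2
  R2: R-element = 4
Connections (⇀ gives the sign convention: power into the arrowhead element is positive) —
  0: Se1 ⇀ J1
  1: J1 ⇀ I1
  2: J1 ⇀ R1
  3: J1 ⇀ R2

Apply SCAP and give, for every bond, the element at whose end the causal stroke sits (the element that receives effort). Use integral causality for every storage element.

β0 →J1  (Se1 (Se) sets effort on bond)
β1 →I1  (J1: bond 0 brought effort, rest push out)
β2 →R1  (common-e at J1 fixed by 0)
β3 →R2  (0-jn J1 has e-setter on 0)

#0 |J1
#1 |I1
#2 |R1
#3 |R2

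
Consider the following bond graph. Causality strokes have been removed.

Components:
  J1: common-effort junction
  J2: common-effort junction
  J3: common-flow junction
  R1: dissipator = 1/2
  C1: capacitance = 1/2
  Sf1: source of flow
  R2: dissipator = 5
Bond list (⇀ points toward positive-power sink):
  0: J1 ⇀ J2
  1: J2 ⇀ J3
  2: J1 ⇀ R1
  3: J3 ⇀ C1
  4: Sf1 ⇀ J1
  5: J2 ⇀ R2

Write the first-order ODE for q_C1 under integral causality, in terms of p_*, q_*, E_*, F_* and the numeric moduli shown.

b4 stroke→Sf1  (Sf1 (Sf) sets flow on bond)
b3 stroke→J3  (C1: C, integral causality)
b1 stroke→J2  (closing 1-jn rule on J3)
b0 stroke→J1  (J2: bond 1 brought effort, rest push out)
b5 stroke→R2  (common-e at J2 fixed by 1)
b2 stroke→R1  (0-jn J1 has e-setter on 0)

dq_C1/dt = F_Sf1 - 22*q_C1/5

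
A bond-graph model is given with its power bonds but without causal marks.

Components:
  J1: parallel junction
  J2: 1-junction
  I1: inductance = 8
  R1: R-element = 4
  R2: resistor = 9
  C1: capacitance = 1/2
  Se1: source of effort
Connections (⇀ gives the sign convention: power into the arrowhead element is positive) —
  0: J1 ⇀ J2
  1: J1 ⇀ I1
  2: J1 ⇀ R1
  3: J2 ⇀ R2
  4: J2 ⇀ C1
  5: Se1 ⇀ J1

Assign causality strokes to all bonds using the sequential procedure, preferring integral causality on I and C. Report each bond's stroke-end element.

bond 0 →J2
bond 1 →I1
bond 2 →R1
bond 3 →R2
bond 4 →J2
bond 5 →J1

#5 →J1  (Se1 fixes effort; stroke away)
#0 →J2  (J1: bond 5 brought effort, rest push out)
#1 →I1  (J1: bond 5 brought effort, rest push out)
#2 →R1  (J1 effort already set via bond 5)
#4 →J2  (C1 outputs effort q/C1)
#3 →R2  (only one flow-in slot at J2)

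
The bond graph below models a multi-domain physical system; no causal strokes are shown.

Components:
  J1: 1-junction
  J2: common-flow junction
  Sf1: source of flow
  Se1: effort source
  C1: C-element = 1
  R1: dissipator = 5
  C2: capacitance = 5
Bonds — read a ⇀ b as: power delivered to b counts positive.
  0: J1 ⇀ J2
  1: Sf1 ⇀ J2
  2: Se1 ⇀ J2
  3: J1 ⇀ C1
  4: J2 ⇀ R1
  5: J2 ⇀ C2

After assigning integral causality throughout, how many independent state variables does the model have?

β1 →Sf1  (source Sf1 imposes f)
β2 →J2  (Se1 (Se) sets effort on bond)
β0 →J2  (J2 flow already set via bond 1)
β4 →J2  (J2 flow already set via bond 1)
β5 →J2  (J2 flow already set via bond 1)
β3 →J1  (J1 flow already set via bond 0)

2  (C1, C2 all integral)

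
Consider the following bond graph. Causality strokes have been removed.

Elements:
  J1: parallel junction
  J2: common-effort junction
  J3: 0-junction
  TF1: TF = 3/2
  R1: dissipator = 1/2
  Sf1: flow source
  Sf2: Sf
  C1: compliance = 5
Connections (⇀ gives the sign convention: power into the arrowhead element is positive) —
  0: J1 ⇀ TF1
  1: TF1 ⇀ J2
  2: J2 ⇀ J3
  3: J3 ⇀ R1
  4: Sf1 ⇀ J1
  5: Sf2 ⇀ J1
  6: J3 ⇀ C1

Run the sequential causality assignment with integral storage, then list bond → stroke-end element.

b4 stroke at Sf1  (Sf1 fixes flow; stroke at Sf1)
b5 stroke at Sf2  (source Sf2 imposes f)
b0 stroke at J1  (J1: last free bond brings effort in)
b1 stroke at TF1  (TF TF1: opposite of bond 0)
b2 stroke at J2  (only one effort-in slot at J2)
b6 stroke at J3  (C1 integral (e out))
b3 stroke at R1  (J3 effort already set via bond 6)

bond 0 stroke→J1
bond 1 stroke→TF1
bond 2 stroke→J2
bond 3 stroke→R1
bond 4 stroke→Sf1
bond 5 stroke→Sf2
bond 6 stroke→J3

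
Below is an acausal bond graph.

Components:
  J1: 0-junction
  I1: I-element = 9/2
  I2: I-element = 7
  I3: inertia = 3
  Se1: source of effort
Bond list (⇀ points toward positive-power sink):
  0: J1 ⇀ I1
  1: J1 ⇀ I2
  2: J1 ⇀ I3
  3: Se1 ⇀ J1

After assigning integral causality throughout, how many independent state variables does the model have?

3  (I1, I2, I3 all integral)

b3 stroke→J1  (Se1 (Se) sets effort on bond)
b0 stroke→I1  (0-jn J1 has e-setter on 3)
b1 stroke→I2  (J1 effort already set via bond 3)
b2 stroke→I3  (J1: bond 3 brought effort, rest push out)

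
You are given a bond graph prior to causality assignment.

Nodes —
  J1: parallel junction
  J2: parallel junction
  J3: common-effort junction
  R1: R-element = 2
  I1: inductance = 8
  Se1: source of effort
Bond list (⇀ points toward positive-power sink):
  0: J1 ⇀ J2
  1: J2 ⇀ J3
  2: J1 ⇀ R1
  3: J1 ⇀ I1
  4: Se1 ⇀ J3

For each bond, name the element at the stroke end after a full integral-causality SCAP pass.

#0 stroke→J1
#1 stroke→J2
#2 stroke→R1
#3 stroke→I1
#4 stroke→J3

#4 stroke→J3  (Se1 fixes effort; stroke away)
#1 stroke→J2  (0-jn J3 has e-setter on 4)
#0 stroke→J1  (J2: bond 1 brought effort, rest push out)
#2 stroke→R1  (J1 effort already set via bond 0)
#3 stroke→I1  (J1 effort already set via bond 0)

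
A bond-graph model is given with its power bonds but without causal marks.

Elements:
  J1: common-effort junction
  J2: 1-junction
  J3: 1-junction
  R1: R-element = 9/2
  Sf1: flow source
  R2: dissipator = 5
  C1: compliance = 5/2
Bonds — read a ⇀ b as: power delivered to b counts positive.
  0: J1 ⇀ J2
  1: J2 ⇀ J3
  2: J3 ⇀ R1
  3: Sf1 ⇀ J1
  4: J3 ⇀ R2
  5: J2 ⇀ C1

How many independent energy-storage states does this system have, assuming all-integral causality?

b3 |Sf1  (source Sf1 imposes f)
b0 |J1  (closing 0-jn rule on J1)
b1 |J2  (J2: bond 0 brought flow, rest push out)
b5 |J2  (1-jn J2 has f-setter on 0)
b2 |J3  (J3: bond 1 brought flow, rest push out)
b4 |J3  (J3 flow already set via bond 1)

1  (C1 all integral)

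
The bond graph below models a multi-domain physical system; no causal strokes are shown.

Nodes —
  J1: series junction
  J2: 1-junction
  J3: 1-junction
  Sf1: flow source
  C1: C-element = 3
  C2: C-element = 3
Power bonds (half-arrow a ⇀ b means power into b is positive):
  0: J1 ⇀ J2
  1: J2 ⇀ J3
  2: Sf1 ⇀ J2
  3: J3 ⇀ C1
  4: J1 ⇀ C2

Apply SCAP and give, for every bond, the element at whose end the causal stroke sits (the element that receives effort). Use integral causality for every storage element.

b2 |Sf1  (Sf1: flow source, stroke at near end)
b0 |J2  (J2: bond 2 brought flow, rest push out)
b1 |J2  (common-f at J2 fixed by 2)
b3 |J3  (J3: bond 1 brought flow, rest push out)
b4 |J1  (common-f at J1 fixed by 0)

bond 0 stroke→J2
bond 1 stroke→J2
bond 2 stroke→Sf1
bond 3 stroke→J3
bond 4 stroke→J1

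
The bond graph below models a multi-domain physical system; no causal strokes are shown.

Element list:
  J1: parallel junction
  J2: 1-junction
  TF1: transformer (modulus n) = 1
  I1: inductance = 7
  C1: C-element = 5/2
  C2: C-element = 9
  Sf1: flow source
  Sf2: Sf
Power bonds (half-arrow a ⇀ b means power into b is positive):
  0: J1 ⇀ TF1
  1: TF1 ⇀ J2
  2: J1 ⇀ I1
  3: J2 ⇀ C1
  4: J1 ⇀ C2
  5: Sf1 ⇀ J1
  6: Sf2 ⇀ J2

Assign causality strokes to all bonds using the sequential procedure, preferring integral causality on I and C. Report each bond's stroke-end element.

b5 stroke→Sf1  (source Sf1 imposes f)
b6 stroke→Sf2  (Sf2: flow source, stroke at near end)
b1 stroke→J2  (J2 flow already set via bond 6)
b3 stroke→J2  (1-jn J2 has f-setter on 6)
b0 stroke→TF1  (through TF1, causality passes straight; one stroke at TF1)
b2 stroke→I1  (I1 integral (f out))
b4 stroke→J1  (J1: last free bond brings effort in)

b0 stroke→TF1
b1 stroke→J2
b2 stroke→I1
b3 stroke→J2
b4 stroke→J1
b5 stroke→Sf1
b6 stroke→Sf2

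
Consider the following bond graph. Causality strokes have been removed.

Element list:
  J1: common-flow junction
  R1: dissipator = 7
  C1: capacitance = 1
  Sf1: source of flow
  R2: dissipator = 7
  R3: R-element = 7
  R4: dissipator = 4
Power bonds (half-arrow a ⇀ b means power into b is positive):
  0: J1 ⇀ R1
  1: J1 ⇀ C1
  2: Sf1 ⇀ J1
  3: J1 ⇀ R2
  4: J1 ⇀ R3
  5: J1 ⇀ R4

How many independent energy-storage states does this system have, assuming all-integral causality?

1  (C1 all integral)

β2 |Sf1  (Sf1 fixes flow; stroke at Sf1)
β0 |J1  (J1 flow already set via bond 2)
β1 |J1  (1-jn J1 has f-setter on 2)
β3 |J1  (J1 flow already set via bond 2)
β4 |J1  (J1 flow already set via bond 2)
β5 |J1  (J1: bond 2 brought flow, rest push out)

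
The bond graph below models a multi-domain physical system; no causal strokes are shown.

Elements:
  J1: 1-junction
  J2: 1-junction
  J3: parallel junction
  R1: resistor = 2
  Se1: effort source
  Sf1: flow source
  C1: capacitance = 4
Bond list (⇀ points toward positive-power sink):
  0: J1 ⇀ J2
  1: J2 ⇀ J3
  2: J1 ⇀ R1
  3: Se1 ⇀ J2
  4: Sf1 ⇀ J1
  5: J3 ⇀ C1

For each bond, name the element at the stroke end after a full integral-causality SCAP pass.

β3 stroke→J2  (source Se1 imposes e)
β4 stroke→Sf1  (Sf1 fixes flow; stroke at Sf1)
β0 stroke→J1  (J1 flow already set via bond 4)
β2 stroke→J1  (J1: bond 4 brought flow, rest push out)
β1 stroke→J2  (J2: bond 0 brought flow, rest push out)
β5 stroke→J3  (J3: last free bond brings effort in)

b0 |J1
b1 |J2
b2 |J1
b3 |J2
b4 |Sf1
b5 |J3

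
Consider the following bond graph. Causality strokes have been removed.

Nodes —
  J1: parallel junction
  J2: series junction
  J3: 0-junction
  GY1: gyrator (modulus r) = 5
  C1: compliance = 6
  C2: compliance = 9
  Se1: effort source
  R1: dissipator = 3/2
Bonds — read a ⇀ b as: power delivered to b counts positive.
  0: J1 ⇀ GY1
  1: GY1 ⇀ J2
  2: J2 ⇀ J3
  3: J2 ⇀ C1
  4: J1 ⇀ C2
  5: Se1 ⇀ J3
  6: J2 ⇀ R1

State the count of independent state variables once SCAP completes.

2  (C1, C2 all integral)

#5 |J3  (source Se1 imposes e)
#2 |J2  (0-jn J3 has e-setter on 5)
#3 |J2  (C1 integral (e out))
#4 |J1  (C2 outputs effort q/C2)
#0 |GY1  (J1: bond 4 brought effort, rest push out)
#1 |GY1  (through GY1, causality inverts; strokes same side of GY1)
#6 |J2  (common-f at J2 fixed by 1)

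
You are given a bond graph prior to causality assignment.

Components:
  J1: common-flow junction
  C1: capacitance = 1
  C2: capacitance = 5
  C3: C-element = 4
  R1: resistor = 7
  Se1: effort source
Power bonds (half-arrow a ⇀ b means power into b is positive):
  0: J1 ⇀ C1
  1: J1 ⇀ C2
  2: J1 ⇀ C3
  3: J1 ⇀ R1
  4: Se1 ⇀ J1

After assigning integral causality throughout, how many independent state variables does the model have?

3  (C1, C2, C3 all integral)

#4 stroke→J1  (Se1 fixes effort; stroke away)
#0 stroke→J1  (C1 integral (e out))
#1 stroke→J1  (C2 integral (e out))
#2 stroke→J1  (C3 outputs effort q/C3)
#3 stroke→R1  (only one flow-in slot at J1)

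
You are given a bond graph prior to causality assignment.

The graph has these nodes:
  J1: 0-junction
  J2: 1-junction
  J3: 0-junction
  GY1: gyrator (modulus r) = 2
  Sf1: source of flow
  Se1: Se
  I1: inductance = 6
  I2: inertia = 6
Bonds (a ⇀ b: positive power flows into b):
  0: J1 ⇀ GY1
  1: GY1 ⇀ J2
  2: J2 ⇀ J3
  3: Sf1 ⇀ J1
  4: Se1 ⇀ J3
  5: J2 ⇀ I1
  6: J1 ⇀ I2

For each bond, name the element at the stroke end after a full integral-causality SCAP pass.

bond 3 |Sf1  (Sf1: flow source, stroke at near end)
bond 4 |J3  (Se1 fixes effort; stroke away)
bond 2 |J2  (common-e at J3 fixed by 4)
bond 5 |I1  (I1 integral (f out))
bond 1 |J2  (common-f at J2 fixed by 5)
bond 0 |J1  (through GY1, causality inverts; strokes same side of GY1)
bond 6 |I2  (common-e at J1 fixed by 0)

β0 stroke→J1
β1 stroke→J2
β2 stroke→J2
β3 stroke→Sf1
β4 stroke→J3
β5 stroke→I1
β6 stroke→I2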